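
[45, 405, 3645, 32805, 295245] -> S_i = 45*9^i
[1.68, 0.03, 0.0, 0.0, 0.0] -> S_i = 1.68*0.02^i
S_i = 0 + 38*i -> [0, 38, 76, 114, 152]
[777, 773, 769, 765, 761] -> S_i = 777 + -4*i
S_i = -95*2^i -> [-95, -190, -380, -760, -1520]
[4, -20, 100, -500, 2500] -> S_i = 4*-5^i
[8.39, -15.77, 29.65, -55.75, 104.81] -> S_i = 8.39*(-1.88)^i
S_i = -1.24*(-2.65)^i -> [-1.24, 3.29, -8.71, 23.08, -61.15]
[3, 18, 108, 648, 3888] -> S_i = 3*6^i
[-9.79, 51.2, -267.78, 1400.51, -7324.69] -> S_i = -9.79*(-5.23)^i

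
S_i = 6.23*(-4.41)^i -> [6.23, -27.47, 121.16, -534.32, 2356.36]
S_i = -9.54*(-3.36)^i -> [-9.54, 32.05, -107.7, 361.88, -1215.92]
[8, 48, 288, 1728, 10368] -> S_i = 8*6^i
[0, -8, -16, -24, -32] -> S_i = 0 + -8*i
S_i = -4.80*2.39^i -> [-4.8, -11.47, -27.42, -65.53, -156.61]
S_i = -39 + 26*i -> [-39, -13, 13, 39, 65]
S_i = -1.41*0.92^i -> [-1.41, -1.3, -1.19, -1.1, -1.01]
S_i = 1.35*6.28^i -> [1.35, 8.48, 53.24, 334.36, 2099.77]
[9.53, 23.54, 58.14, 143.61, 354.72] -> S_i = 9.53*2.47^i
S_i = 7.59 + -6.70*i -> [7.59, 0.89, -5.81, -12.51, -19.21]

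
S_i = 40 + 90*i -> [40, 130, 220, 310, 400]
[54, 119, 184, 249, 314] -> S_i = 54 + 65*i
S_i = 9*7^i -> [9, 63, 441, 3087, 21609]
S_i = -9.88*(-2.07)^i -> [-9.88, 20.45, -42.33, 87.63, -181.4]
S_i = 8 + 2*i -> [8, 10, 12, 14, 16]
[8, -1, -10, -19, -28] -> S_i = 8 + -9*i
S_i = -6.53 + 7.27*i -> [-6.53, 0.74, 8.01, 15.28, 22.55]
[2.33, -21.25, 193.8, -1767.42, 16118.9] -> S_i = 2.33*(-9.12)^i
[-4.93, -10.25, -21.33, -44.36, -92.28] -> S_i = -4.93*2.08^i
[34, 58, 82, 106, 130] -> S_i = 34 + 24*i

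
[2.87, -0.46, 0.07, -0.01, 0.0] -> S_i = 2.87*(-0.16)^i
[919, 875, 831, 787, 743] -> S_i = 919 + -44*i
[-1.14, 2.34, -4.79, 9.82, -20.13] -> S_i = -1.14*(-2.05)^i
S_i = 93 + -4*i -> [93, 89, 85, 81, 77]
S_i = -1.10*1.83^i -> [-1.1, -2.01, -3.68, -6.74, -12.34]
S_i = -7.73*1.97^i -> [-7.73, -15.23, -30.0, -59.1, -116.42]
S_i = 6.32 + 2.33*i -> [6.32, 8.65, 10.98, 13.31, 15.64]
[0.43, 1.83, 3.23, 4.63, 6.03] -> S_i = 0.43 + 1.40*i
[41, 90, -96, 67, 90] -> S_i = Random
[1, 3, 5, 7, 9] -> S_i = 1 + 2*i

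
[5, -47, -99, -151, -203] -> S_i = 5 + -52*i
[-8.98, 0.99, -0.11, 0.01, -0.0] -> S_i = -8.98*(-0.11)^i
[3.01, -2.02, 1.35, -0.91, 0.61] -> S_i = 3.01*(-0.67)^i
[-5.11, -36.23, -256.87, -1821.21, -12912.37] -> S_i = -5.11*7.09^i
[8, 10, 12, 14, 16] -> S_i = 8 + 2*i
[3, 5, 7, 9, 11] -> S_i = 3 + 2*i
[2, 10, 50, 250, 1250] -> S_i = 2*5^i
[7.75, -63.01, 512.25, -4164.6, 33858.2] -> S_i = 7.75*(-8.13)^i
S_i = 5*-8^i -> [5, -40, 320, -2560, 20480]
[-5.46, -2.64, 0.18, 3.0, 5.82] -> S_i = -5.46 + 2.82*i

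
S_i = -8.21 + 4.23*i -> [-8.21, -3.98, 0.25, 4.48, 8.71]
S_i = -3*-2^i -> [-3, 6, -12, 24, -48]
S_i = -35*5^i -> [-35, -175, -875, -4375, -21875]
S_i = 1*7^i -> [1, 7, 49, 343, 2401]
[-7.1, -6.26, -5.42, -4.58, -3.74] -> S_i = -7.10 + 0.84*i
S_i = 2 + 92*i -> [2, 94, 186, 278, 370]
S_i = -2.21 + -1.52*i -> [-2.21, -3.73, -5.25, -6.77, -8.29]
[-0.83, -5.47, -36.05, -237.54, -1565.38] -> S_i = -0.83*6.59^i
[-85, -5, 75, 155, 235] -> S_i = -85 + 80*i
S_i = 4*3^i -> [4, 12, 36, 108, 324]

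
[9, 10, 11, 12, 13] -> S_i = 9 + 1*i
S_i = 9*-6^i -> [9, -54, 324, -1944, 11664]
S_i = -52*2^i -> [-52, -104, -208, -416, -832]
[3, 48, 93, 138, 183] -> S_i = 3 + 45*i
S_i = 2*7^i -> [2, 14, 98, 686, 4802]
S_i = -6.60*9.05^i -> [-6.6, -59.73, -540.56, -4892.04, -44272.93]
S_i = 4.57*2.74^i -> [4.57, 12.52, 34.31, 94.01, 257.58]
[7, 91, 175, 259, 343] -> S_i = 7 + 84*i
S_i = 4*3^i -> [4, 12, 36, 108, 324]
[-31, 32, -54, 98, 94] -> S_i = Random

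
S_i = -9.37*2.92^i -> [-9.37, -27.36, -79.89, -233.29, -681.19]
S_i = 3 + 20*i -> [3, 23, 43, 63, 83]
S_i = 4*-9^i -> [4, -36, 324, -2916, 26244]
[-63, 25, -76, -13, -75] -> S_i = Random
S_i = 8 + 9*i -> [8, 17, 26, 35, 44]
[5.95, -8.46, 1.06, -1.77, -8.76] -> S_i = Random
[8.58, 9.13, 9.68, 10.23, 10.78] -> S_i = 8.58 + 0.55*i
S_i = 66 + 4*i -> [66, 70, 74, 78, 82]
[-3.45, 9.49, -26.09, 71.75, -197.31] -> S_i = -3.45*(-2.75)^i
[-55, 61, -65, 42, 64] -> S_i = Random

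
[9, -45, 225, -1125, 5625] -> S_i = 9*-5^i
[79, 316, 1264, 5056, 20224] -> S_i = 79*4^i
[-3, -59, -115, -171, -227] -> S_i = -3 + -56*i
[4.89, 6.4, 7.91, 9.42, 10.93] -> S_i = 4.89 + 1.51*i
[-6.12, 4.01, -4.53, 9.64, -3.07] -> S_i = Random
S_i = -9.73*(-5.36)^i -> [-9.73, 52.15, -279.54, 1498.33, -8031.04]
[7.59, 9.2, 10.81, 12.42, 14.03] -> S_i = 7.59 + 1.61*i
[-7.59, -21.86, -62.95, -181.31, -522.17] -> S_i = -7.59*2.88^i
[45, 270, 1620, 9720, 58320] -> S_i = 45*6^i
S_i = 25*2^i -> [25, 50, 100, 200, 400]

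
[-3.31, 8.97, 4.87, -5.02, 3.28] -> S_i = Random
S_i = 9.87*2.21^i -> [9.87, 21.81, 48.21, 106.54, 235.44]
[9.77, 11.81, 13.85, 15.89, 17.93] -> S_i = 9.77 + 2.04*i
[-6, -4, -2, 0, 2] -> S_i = -6 + 2*i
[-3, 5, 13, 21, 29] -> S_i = -3 + 8*i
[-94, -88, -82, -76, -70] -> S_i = -94 + 6*i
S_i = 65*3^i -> [65, 195, 585, 1755, 5265]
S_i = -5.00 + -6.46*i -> [-5.0, -11.46, -17.92, -24.38, -30.84]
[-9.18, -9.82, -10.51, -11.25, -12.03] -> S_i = -9.18*1.07^i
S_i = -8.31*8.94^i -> [-8.31, -74.29, -664.17, -5937.64, -53082.47]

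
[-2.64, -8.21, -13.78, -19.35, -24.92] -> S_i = -2.64 + -5.57*i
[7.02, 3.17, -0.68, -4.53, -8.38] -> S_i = 7.02 + -3.85*i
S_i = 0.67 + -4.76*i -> [0.67, -4.09, -8.85, -13.61, -18.37]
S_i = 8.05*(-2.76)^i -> [8.05, -22.22, 61.32, -169.25, 467.12]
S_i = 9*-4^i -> [9, -36, 144, -576, 2304]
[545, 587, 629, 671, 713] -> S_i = 545 + 42*i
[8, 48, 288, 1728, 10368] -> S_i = 8*6^i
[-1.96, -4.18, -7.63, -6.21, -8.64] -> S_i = Random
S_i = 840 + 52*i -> [840, 892, 944, 996, 1048]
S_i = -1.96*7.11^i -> [-1.96, -13.94, -99.08, -704.47, -5008.81]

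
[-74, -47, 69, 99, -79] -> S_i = Random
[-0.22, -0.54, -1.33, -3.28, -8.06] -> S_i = -0.22*2.46^i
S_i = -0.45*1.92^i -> [-0.45, -0.86, -1.66, -3.19, -6.12]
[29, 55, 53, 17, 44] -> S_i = Random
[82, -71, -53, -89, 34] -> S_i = Random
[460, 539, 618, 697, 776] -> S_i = 460 + 79*i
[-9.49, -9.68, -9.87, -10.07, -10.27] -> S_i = -9.49*1.02^i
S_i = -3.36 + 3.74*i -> [-3.36, 0.38, 4.12, 7.86, 11.6]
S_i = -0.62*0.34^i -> [-0.62, -0.21, -0.07, -0.02, -0.01]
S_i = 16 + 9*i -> [16, 25, 34, 43, 52]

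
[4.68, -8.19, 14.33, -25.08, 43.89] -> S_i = 4.68*(-1.75)^i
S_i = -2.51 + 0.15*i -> [-2.51, -2.36, -2.21, -2.06, -1.91]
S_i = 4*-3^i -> [4, -12, 36, -108, 324]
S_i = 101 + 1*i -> [101, 102, 103, 104, 105]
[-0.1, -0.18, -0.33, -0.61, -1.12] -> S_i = -0.10*1.83^i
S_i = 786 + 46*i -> [786, 832, 878, 924, 970]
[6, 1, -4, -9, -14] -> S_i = 6 + -5*i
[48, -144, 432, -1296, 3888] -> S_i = 48*-3^i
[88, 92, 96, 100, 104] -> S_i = 88 + 4*i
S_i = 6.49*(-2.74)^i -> [6.49, -17.78, 48.72, -133.5, 365.8]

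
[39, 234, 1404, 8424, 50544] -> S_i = 39*6^i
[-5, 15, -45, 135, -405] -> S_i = -5*-3^i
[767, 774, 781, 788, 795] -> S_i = 767 + 7*i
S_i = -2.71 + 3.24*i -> [-2.71, 0.53, 3.77, 7.01, 10.25]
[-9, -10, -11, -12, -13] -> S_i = -9 + -1*i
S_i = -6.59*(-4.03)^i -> [-6.59, 26.56, -107.03, 431.32, -1738.22]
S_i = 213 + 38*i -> [213, 251, 289, 327, 365]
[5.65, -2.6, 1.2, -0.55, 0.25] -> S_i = 5.65*(-0.46)^i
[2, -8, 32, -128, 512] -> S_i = 2*-4^i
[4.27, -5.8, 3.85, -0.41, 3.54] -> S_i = Random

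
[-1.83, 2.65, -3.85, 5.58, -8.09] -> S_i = -1.83*(-1.45)^i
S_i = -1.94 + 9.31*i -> [-1.94, 7.37, 16.68, 25.99, 35.3]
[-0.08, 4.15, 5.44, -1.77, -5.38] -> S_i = Random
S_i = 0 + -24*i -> [0, -24, -48, -72, -96]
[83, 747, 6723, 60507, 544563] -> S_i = 83*9^i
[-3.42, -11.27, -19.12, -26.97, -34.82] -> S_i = -3.42 + -7.85*i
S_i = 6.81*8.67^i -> [6.81, 59.04, 511.9, 4438.17, 38478.98]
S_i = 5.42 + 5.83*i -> [5.42, 11.25, 17.08, 22.91, 28.74]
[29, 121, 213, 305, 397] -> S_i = 29 + 92*i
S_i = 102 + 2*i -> [102, 104, 106, 108, 110]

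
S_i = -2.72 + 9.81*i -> [-2.72, 7.09, 16.9, 26.71, 36.52]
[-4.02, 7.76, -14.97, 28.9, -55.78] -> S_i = -4.02*(-1.93)^i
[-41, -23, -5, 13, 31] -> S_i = -41 + 18*i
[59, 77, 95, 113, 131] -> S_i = 59 + 18*i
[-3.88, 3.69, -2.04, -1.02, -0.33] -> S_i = Random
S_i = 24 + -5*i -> [24, 19, 14, 9, 4]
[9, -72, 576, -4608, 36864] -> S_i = 9*-8^i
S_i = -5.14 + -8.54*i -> [-5.14, -13.68, -22.22, -30.76, -39.3]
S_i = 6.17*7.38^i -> [6.17, 45.53, 336.05, 2480.01, 18302.51]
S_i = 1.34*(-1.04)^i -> [1.34, -1.39, 1.45, -1.51, 1.57]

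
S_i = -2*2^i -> [-2, -4, -8, -16, -32]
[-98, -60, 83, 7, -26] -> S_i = Random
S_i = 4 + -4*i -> [4, 0, -4, -8, -12]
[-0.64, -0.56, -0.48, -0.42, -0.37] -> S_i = -0.64*0.87^i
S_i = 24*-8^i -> [24, -192, 1536, -12288, 98304]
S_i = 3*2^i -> [3, 6, 12, 24, 48]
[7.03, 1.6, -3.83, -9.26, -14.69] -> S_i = 7.03 + -5.43*i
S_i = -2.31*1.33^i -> [-2.31, -3.07, -4.09, -5.43, -7.23]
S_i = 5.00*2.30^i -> [5.0, 11.5, 26.45, 60.83, 139.92]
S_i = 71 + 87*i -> [71, 158, 245, 332, 419]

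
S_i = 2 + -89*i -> [2, -87, -176, -265, -354]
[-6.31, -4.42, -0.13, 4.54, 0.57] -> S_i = Random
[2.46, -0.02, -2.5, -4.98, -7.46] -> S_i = 2.46 + -2.48*i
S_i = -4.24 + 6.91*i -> [-4.24, 2.67, 9.58, 16.49, 23.4]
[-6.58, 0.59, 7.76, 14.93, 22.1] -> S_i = -6.58 + 7.17*i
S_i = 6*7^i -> [6, 42, 294, 2058, 14406]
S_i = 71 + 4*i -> [71, 75, 79, 83, 87]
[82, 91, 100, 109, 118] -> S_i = 82 + 9*i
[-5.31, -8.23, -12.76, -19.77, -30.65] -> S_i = -5.31*1.55^i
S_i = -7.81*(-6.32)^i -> [-7.81, 49.36, -311.95, 1971.52, -12460.04]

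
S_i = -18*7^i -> [-18, -126, -882, -6174, -43218]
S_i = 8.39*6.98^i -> [8.39, 58.56, 408.76, 2853.17, 19915.15]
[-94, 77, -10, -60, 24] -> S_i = Random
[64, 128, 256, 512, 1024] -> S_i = 64*2^i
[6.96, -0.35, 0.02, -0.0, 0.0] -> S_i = 6.96*(-0.05)^i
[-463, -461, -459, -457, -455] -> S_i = -463 + 2*i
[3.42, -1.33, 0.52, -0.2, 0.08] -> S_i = 3.42*(-0.39)^i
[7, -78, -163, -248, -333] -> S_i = 7 + -85*i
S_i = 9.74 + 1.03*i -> [9.74, 10.77, 11.8, 12.83, 13.86]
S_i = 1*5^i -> [1, 5, 25, 125, 625]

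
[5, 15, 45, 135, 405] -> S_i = 5*3^i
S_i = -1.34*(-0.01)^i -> [-1.34, 0.01, -0.0, 0.0, -0.0]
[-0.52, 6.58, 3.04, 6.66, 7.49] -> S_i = Random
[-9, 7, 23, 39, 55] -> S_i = -9 + 16*i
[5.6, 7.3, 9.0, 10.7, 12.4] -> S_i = 5.60 + 1.70*i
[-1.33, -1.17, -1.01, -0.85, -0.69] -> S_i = -1.33 + 0.16*i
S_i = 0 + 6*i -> [0, 6, 12, 18, 24]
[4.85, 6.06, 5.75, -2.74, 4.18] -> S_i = Random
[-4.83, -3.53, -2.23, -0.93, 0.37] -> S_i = -4.83 + 1.30*i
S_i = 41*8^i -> [41, 328, 2624, 20992, 167936]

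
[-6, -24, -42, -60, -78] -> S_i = -6 + -18*i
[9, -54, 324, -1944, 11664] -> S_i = 9*-6^i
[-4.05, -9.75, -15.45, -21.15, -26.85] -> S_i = -4.05 + -5.70*i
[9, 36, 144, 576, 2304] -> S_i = 9*4^i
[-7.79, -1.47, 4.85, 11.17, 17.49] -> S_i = -7.79 + 6.32*i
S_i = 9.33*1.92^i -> [9.33, 17.91, 34.39, 66.04, 126.79]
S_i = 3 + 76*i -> [3, 79, 155, 231, 307]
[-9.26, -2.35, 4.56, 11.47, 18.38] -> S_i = -9.26 + 6.91*i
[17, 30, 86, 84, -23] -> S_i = Random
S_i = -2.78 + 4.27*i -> [-2.78, 1.49, 5.76, 10.03, 14.3]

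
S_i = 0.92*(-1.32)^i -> [0.92, -1.21, 1.6, -2.12, 2.79]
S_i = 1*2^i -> [1, 2, 4, 8, 16]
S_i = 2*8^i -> [2, 16, 128, 1024, 8192]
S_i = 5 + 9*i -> [5, 14, 23, 32, 41]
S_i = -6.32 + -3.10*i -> [-6.32, -9.42, -12.52, -15.62, -18.72]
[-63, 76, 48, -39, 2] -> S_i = Random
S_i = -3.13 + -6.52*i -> [-3.13, -9.65, -16.17, -22.69, -29.21]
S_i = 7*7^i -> [7, 49, 343, 2401, 16807]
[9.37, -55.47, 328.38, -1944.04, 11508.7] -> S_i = 9.37*(-5.92)^i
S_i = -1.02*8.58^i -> [-1.02, -8.75, -75.09, -644.26, -5527.76]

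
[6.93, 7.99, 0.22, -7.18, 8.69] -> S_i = Random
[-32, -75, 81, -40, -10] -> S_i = Random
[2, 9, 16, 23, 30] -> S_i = 2 + 7*i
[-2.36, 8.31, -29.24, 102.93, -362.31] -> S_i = -2.36*(-3.52)^i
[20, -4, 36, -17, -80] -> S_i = Random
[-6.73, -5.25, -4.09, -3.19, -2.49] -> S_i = -6.73*0.78^i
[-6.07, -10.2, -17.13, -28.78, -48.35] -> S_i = -6.07*1.68^i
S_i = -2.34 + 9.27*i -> [-2.34, 6.93, 16.2, 25.47, 34.74]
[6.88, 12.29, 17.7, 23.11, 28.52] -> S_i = 6.88 + 5.41*i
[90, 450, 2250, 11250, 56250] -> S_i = 90*5^i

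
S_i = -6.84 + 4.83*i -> [-6.84, -2.01, 2.82, 7.65, 12.48]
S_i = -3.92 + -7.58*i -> [-3.92, -11.5, -19.08, -26.66, -34.24]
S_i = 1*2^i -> [1, 2, 4, 8, 16]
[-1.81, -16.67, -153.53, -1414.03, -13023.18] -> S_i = -1.81*9.21^i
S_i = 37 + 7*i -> [37, 44, 51, 58, 65]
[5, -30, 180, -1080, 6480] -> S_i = 5*-6^i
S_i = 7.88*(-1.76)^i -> [7.88, -13.87, 24.41, -42.96, 75.61]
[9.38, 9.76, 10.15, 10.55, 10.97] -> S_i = 9.38*1.04^i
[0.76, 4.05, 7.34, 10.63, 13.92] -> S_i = 0.76 + 3.29*i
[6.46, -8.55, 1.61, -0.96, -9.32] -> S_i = Random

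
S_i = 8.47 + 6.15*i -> [8.47, 14.62, 20.77, 26.92, 33.07]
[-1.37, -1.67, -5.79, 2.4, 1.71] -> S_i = Random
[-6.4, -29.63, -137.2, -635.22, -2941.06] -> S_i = -6.40*4.63^i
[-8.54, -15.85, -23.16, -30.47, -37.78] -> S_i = -8.54 + -7.31*i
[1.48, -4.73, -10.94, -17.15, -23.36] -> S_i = 1.48 + -6.21*i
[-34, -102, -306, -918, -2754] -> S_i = -34*3^i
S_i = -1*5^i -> [-1, -5, -25, -125, -625]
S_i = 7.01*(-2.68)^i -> [7.01, -18.79, 50.35, -134.93, 361.62]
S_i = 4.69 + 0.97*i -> [4.69, 5.66, 6.63, 7.6, 8.57]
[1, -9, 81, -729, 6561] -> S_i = 1*-9^i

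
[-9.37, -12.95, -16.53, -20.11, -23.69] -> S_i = -9.37 + -3.58*i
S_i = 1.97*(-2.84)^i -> [1.97, -5.59, 15.89, -45.13, 128.16]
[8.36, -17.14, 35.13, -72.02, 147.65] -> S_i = 8.36*(-2.05)^i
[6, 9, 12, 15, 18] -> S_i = 6 + 3*i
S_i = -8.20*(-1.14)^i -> [-8.2, 9.35, -10.66, 12.15, -13.85]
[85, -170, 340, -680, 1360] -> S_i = 85*-2^i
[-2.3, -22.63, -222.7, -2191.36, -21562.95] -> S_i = -2.30*9.84^i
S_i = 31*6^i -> [31, 186, 1116, 6696, 40176]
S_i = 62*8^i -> [62, 496, 3968, 31744, 253952]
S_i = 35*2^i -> [35, 70, 140, 280, 560]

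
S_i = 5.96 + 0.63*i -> [5.96, 6.59, 7.22, 7.85, 8.48]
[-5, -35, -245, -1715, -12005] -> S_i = -5*7^i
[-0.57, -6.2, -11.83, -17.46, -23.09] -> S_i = -0.57 + -5.63*i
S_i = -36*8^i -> [-36, -288, -2304, -18432, -147456]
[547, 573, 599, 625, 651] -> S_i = 547 + 26*i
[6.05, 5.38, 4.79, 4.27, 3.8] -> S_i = 6.05*0.89^i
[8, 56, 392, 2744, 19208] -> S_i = 8*7^i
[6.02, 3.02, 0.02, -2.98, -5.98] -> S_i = 6.02 + -3.00*i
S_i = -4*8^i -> [-4, -32, -256, -2048, -16384]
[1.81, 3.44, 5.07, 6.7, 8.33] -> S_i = 1.81 + 1.63*i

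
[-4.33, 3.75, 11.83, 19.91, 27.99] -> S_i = -4.33 + 8.08*i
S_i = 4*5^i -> [4, 20, 100, 500, 2500]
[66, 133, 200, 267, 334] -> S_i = 66 + 67*i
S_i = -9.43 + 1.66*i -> [-9.43, -7.77, -6.11, -4.45, -2.79]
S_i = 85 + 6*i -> [85, 91, 97, 103, 109]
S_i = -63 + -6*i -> [-63, -69, -75, -81, -87]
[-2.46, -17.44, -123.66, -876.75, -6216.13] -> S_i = -2.46*7.09^i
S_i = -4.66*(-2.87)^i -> [-4.66, 13.37, -38.38, 110.16, -316.16]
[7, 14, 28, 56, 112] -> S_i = 7*2^i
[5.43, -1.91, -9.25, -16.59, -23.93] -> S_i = 5.43 + -7.34*i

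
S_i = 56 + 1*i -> [56, 57, 58, 59, 60]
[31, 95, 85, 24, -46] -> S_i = Random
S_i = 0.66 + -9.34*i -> [0.66, -8.68, -18.02, -27.36, -36.7]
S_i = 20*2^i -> [20, 40, 80, 160, 320]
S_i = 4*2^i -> [4, 8, 16, 32, 64]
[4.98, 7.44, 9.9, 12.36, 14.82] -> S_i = 4.98 + 2.46*i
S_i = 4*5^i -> [4, 20, 100, 500, 2500]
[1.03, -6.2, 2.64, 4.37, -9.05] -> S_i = Random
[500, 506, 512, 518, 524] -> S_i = 500 + 6*i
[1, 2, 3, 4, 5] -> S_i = 1 + 1*i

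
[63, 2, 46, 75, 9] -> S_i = Random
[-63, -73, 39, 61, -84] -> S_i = Random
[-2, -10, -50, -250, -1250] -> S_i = -2*5^i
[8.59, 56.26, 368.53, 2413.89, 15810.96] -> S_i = 8.59*6.55^i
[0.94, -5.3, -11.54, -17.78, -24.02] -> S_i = 0.94 + -6.24*i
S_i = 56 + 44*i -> [56, 100, 144, 188, 232]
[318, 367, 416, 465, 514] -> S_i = 318 + 49*i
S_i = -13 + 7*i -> [-13, -6, 1, 8, 15]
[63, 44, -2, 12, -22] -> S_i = Random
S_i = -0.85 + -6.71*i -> [-0.85, -7.56, -14.27, -20.98, -27.69]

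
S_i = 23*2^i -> [23, 46, 92, 184, 368]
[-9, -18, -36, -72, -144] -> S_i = -9*2^i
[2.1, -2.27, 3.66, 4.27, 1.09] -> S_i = Random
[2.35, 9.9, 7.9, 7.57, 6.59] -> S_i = Random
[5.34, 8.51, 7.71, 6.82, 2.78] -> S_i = Random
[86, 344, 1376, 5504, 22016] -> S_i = 86*4^i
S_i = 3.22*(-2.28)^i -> [3.22, -7.34, 16.74, -38.16, 87.02]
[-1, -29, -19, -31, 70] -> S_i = Random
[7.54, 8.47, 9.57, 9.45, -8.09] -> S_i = Random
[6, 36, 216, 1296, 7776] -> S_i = 6*6^i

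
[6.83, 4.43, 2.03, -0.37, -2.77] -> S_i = 6.83 + -2.40*i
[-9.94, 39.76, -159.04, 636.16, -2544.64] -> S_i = -9.94*(-4.00)^i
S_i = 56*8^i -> [56, 448, 3584, 28672, 229376]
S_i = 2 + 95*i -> [2, 97, 192, 287, 382]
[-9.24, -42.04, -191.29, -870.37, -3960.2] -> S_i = -9.24*4.55^i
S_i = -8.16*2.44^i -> [-8.16, -19.91, -48.58, -118.54, -289.23]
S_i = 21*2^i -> [21, 42, 84, 168, 336]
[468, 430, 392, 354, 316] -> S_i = 468 + -38*i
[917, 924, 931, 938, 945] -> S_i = 917 + 7*i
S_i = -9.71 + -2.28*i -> [-9.71, -11.99, -14.27, -16.55, -18.83]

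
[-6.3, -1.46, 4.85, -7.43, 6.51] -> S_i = Random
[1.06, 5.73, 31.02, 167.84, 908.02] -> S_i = 1.06*5.41^i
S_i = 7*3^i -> [7, 21, 63, 189, 567]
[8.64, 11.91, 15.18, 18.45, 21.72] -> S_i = 8.64 + 3.27*i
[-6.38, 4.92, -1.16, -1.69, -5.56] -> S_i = Random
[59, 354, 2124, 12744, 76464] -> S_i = 59*6^i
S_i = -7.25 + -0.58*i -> [-7.25, -7.83, -8.41, -8.99, -9.57]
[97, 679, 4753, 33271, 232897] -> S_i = 97*7^i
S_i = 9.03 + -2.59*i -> [9.03, 6.44, 3.85, 1.26, -1.33]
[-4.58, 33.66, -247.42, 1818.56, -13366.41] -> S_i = -4.58*(-7.35)^i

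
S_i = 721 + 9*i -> [721, 730, 739, 748, 757]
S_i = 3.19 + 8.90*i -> [3.19, 12.09, 20.99, 29.89, 38.79]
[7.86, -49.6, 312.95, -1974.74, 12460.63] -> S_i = 7.86*(-6.31)^i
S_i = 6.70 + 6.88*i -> [6.7, 13.58, 20.46, 27.34, 34.22]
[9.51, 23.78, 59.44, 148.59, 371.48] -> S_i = 9.51*2.50^i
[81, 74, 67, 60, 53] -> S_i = 81 + -7*i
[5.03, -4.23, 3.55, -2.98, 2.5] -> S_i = 5.03*(-0.84)^i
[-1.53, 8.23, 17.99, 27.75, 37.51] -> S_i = -1.53 + 9.76*i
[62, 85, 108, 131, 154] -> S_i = 62 + 23*i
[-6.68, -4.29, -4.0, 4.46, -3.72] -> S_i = Random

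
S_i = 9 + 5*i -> [9, 14, 19, 24, 29]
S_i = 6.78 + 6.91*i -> [6.78, 13.69, 20.6, 27.51, 34.42]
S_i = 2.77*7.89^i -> [2.77, 21.86, 172.44, 1360.54, 10734.65]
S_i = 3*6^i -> [3, 18, 108, 648, 3888]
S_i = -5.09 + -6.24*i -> [-5.09, -11.33, -17.57, -23.81, -30.05]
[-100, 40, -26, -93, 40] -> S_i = Random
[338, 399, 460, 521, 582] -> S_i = 338 + 61*i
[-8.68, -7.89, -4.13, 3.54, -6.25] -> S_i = Random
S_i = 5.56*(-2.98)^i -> [5.56, -16.57, 49.38, -147.14, 438.47]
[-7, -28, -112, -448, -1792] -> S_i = -7*4^i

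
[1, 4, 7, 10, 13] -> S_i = 1 + 3*i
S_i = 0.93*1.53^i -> [0.93, 1.42, 2.18, 3.33, 5.1]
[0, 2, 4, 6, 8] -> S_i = 0 + 2*i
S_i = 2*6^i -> [2, 12, 72, 432, 2592]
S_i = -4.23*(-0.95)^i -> [-4.23, 4.02, -3.82, 3.63, -3.45]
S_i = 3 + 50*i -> [3, 53, 103, 153, 203]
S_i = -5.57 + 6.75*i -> [-5.57, 1.18, 7.93, 14.68, 21.43]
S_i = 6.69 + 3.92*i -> [6.69, 10.61, 14.53, 18.45, 22.37]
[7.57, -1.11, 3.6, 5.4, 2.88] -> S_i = Random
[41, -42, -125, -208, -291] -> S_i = 41 + -83*i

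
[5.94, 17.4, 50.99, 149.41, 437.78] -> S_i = 5.94*2.93^i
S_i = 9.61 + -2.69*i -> [9.61, 6.92, 4.23, 1.54, -1.15]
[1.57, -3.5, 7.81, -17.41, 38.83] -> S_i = 1.57*(-2.23)^i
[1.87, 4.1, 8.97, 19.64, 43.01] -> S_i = 1.87*2.19^i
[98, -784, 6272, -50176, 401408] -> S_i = 98*-8^i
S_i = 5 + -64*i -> [5, -59, -123, -187, -251]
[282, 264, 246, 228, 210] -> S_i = 282 + -18*i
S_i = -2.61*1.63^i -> [-2.61, -4.25, -6.93, -11.3, -18.42]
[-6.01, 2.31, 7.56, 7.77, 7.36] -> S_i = Random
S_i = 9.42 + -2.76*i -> [9.42, 6.66, 3.9, 1.14, -1.62]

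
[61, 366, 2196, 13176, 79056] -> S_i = 61*6^i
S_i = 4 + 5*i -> [4, 9, 14, 19, 24]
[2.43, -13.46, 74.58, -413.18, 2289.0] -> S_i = 2.43*(-5.54)^i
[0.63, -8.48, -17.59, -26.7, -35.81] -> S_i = 0.63 + -9.11*i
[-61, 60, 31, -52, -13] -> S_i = Random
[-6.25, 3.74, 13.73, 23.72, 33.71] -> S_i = -6.25 + 9.99*i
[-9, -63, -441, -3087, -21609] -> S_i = -9*7^i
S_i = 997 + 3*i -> [997, 1000, 1003, 1006, 1009]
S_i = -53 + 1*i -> [-53, -52, -51, -50, -49]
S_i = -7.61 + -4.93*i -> [-7.61, -12.54, -17.47, -22.4, -27.33]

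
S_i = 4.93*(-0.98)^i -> [4.93, -4.83, 4.73, -4.64, 4.55]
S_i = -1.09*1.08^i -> [-1.09, -1.18, -1.27, -1.37, -1.48]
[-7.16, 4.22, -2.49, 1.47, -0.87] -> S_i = -7.16*(-0.59)^i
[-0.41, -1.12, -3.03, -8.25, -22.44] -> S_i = -0.41*2.72^i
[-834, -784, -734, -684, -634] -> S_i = -834 + 50*i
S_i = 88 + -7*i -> [88, 81, 74, 67, 60]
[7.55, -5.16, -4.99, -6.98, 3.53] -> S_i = Random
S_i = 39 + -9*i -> [39, 30, 21, 12, 3]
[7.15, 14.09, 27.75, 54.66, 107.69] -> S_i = 7.15*1.97^i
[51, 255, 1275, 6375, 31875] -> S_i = 51*5^i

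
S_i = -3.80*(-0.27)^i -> [-3.8, 1.03, -0.28, 0.07, -0.02]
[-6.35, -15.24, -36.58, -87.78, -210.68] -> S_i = -6.35*2.40^i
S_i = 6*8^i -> [6, 48, 384, 3072, 24576]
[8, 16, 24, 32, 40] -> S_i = 8 + 8*i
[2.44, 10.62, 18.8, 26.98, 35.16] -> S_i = 2.44 + 8.18*i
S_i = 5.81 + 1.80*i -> [5.81, 7.61, 9.41, 11.21, 13.01]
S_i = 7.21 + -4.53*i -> [7.21, 2.68, -1.85, -6.38, -10.91]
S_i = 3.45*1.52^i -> [3.45, 5.24, 7.97, 12.12, 18.42]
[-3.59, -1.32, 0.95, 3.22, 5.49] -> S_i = -3.59 + 2.27*i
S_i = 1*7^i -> [1, 7, 49, 343, 2401]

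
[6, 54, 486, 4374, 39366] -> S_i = 6*9^i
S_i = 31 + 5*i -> [31, 36, 41, 46, 51]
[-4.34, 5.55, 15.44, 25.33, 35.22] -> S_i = -4.34 + 9.89*i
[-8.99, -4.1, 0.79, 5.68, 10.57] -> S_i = -8.99 + 4.89*i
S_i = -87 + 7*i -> [-87, -80, -73, -66, -59]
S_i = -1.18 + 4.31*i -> [-1.18, 3.13, 7.44, 11.75, 16.06]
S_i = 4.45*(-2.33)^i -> [4.45, -10.37, 24.16, -56.29, 131.15]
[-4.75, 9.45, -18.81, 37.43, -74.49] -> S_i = -4.75*(-1.99)^i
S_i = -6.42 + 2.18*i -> [-6.42, -4.24, -2.06, 0.12, 2.3]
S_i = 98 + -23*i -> [98, 75, 52, 29, 6]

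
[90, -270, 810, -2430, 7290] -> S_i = 90*-3^i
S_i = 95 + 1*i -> [95, 96, 97, 98, 99]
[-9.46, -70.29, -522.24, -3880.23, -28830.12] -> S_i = -9.46*7.43^i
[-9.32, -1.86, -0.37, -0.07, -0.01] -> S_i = -9.32*0.20^i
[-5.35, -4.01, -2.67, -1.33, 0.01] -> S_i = -5.35 + 1.34*i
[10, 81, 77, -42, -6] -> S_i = Random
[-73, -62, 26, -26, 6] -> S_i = Random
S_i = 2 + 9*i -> [2, 11, 20, 29, 38]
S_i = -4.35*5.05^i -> [-4.35, -21.97, -110.94, -560.23, -2829.14]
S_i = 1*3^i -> [1, 3, 9, 27, 81]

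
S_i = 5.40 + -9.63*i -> [5.4, -4.23, -13.86, -23.49, -33.12]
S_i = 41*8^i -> [41, 328, 2624, 20992, 167936]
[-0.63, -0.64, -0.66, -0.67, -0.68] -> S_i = -0.63*1.02^i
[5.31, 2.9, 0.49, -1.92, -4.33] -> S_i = 5.31 + -2.41*i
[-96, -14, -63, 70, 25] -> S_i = Random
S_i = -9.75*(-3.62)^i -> [-9.75, 35.3, -127.77, 462.52, -1674.32]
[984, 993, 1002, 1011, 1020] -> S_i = 984 + 9*i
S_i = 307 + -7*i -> [307, 300, 293, 286, 279]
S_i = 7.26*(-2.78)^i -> [7.26, -20.18, 56.11, -155.98, 433.63]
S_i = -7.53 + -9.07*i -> [-7.53, -16.6, -25.67, -34.74, -43.81]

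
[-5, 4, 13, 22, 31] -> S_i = -5 + 9*i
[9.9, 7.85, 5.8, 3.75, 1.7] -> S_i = 9.90 + -2.05*i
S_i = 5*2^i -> [5, 10, 20, 40, 80]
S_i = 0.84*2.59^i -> [0.84, 2.18, 5.63, 14.59, 37.8]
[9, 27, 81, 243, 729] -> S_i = 9*3^i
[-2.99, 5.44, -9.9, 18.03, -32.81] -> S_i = -2.99*(-1.82)^i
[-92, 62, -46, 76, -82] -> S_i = Random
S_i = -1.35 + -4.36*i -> [-1.35, -5.71, -10.07, -14.43, -18.79]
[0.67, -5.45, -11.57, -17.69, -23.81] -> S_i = 0.67 + -6.12*i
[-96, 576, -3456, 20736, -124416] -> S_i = -96*-6^i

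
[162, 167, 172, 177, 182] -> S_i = 162 + 5*i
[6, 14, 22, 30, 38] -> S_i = 6 + 8*i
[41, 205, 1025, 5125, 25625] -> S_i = 41*5^i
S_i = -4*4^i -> [-4, -16, -64, -256, -1024]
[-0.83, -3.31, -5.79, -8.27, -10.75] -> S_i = -0.83 + -2.48*i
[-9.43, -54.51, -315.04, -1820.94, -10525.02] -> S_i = -9.43*5.78^i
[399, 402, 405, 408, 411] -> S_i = 399 + 3*i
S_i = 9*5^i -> [9, 45, 225, 1125, 5625]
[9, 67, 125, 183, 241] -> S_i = 9 + 58*i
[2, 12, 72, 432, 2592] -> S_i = 2*6^i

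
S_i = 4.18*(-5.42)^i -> [4.18, -22.66, 122.79, -665.54, 3607.23]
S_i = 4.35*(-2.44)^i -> [4.35, -10.61, 25.9, -63.19, 154.19]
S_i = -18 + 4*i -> [-18, -14, -10, -6, -2]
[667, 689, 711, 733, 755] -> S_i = 667 + 22*i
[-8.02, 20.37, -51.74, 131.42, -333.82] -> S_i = -8.02*(-2.54)^i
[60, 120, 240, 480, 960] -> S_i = 60*2^i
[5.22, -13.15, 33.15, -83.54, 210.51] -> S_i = 5.22*(-2.52)^i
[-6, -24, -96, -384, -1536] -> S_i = -6*4^i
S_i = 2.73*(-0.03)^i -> [2.73, -0.08, 0.0, -0.0, 0.0]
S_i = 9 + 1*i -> [9, 10, 11, 12, 13]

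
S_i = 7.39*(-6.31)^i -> [7.39, -46.63, 294.24, -1856.66, 11715.53]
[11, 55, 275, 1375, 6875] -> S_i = 11*5^i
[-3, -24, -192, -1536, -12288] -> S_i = -3*8^i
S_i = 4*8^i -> [4, 32, 256, 2048, 16384]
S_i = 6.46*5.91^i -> [6.46, 38.18, 225.64, 1333.51, 7881.02]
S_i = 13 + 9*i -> [13, 22, 31, 40, 49]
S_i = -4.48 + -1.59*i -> [-4.48, -6.07, -7.66, -9.25, -10.84]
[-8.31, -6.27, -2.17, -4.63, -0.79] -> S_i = Random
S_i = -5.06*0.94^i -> [-5.06, -4.76, -4.47, -4.2, -3.95]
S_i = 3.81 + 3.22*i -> [3.81, 7.03, 10.25, 13.47, 16.69]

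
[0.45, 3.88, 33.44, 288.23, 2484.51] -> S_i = 0.45*8.62^i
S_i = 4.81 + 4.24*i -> [4.81, 9.05, 13.29, 17.53, 21.77]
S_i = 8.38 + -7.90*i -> [8.38, 0.48, -7.42, -15.32, -23.22]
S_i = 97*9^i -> [97, 873, 7857, 70713, 636417]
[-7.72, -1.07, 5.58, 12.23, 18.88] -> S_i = -7.72 + 6.65*i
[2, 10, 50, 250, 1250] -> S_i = 2*5^i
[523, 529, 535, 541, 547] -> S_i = 523 + 6*i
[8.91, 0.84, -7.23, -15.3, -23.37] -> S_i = 8.91 + -8.07*i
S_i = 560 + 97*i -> [560, 657, 754, 851, 948]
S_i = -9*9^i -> [-9, -81, -729, -6561, -59049]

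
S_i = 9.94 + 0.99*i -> [9.94, 10.93, 11.92, 12.91, 13.9]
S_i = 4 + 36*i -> [4, 40, 76, 112, 148]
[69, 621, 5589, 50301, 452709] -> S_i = 69*9^i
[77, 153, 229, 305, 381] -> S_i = 77 + 76*i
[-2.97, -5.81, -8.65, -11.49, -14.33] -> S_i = -2.97 + -2.84*i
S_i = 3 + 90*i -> [3, 93, 183, 273, 363]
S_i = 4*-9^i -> [4, -36, 324, -2916, 26244]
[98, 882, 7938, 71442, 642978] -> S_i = 98*9^i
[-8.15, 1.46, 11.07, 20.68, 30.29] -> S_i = -8.15 + 9.61*i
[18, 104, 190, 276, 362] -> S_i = 18 + 86*i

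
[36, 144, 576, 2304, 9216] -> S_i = 36*4^i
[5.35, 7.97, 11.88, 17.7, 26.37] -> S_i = 5.35*1.49^i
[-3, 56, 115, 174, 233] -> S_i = -3 + 59*i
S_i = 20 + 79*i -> [20, 99, 178, 257, 336]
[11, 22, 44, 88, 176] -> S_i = 11*2^i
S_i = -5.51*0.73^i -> [-5.51, -4.02, -2.94, -2.14, -1.56]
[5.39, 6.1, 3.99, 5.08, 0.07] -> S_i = Random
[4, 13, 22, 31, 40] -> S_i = 4 + 9*i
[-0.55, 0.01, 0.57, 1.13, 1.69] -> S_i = -0.55 + 0.56*i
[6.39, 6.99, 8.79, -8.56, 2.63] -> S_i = Random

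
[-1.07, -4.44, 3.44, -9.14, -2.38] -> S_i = Random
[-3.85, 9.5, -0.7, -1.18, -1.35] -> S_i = Random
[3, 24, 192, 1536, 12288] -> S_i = 3*8^i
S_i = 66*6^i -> [66, 396, 2376, 14256, 85536]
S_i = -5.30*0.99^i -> [-5.3, -5.25, -5.19, -5.14, -5.09]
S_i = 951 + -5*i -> [951, 946, 941, 936, 931]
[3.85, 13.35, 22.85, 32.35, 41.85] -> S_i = 3.85 + 9.50*i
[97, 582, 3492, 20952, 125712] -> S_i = 97*6^i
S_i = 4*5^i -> [4, 20, 100, 500, 2500]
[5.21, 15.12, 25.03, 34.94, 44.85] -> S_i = 5.21 + 9.91*i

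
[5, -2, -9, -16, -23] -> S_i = 5 + -7*i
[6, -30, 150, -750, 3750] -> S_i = 6*-5^i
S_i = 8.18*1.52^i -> [8.18, 12.43, 18.9, 28.73, 43.66]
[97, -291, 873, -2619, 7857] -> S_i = 97*-3^i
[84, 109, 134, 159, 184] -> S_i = 84 + 25*i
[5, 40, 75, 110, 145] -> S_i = 5 + 35*i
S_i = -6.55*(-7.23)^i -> [-6.55, 47.36, -342.39, 2475.46, -17897.59]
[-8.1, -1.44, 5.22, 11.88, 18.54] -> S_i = -8.10 + 6.66*i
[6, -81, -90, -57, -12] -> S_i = Random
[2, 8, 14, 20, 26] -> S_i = 2 + 6*i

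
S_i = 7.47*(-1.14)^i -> [7.47, -8.52, 9.71, -11.07, 12.62]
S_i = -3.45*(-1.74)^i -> [-3.45, 6.0, -10.45, 18.17, -31.62]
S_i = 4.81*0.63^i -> [4.81, 3.03, 1.91, 1.2, 0.76]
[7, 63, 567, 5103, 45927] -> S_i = 7*9^i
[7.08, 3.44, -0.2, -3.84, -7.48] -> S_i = 7.08 + -3.64*i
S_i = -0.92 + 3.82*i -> [-0.92, 2.9, 6.72, 10.54, 14.36]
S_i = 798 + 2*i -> [798, 800, 802, 804, 806]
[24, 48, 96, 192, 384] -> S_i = 24*2^i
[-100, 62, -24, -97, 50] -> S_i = Random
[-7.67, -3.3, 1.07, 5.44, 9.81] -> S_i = -7.67 + 4.37*i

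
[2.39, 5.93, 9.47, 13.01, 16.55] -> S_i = 2.39 + 3.54*i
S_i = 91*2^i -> [91, 182, 364, 728, 1456]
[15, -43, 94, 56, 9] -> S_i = Random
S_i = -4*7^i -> [-4, -28, -196, -1372, -9604]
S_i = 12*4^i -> [12, 48, 192, 768, 3072]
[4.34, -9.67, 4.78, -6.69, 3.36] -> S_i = Random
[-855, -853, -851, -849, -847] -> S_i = -855 + 2*i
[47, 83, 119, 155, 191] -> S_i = 47 + 36*i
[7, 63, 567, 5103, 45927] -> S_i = 7*9^i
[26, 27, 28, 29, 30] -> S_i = 26 + 1*i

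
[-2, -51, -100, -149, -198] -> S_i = -2 + -49*i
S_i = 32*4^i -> [32, 128, 512, 2048, 8192]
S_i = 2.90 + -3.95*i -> [2.9, -1.05, -5.0, -8.95, -12.9]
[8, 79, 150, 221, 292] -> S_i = 8 + 71*i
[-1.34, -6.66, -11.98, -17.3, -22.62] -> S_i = -1.34 + -5.32*i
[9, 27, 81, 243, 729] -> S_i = 9*3^i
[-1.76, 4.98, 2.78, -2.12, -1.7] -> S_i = Random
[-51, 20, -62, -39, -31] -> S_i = Random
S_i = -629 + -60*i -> [-629, -689, -749, -809, -869]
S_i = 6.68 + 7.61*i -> [6.68, 14.29, 21.9, 29.51, 37.12]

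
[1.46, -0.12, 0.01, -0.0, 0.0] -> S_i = 1.46*(-0.08)^i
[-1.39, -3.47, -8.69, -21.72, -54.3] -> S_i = -1.39*2.50^i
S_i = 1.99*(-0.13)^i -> [1.99, -0.26, 0.03, -0.0, 0.0]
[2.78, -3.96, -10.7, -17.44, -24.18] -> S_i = 2.78 + -6.74*i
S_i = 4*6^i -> [4, 24, 144, 864, 5184]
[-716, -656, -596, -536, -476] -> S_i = -716 + 60*i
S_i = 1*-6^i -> [1, -6, 36, -216, 1296]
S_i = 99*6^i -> [99, 594, 3564, 21384, 128304]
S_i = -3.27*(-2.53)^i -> [-3.27, 8.27, -20.93, 52.96, -133.98]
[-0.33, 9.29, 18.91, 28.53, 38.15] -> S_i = -0.33 + 9.62*i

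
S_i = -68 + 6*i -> [-68, -62, -56, -50, -44]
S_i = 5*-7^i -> [5, -35, 245, -1715, 12005]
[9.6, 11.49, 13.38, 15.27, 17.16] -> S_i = 9.60 + 1.89*i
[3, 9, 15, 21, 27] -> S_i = 3 + 6*i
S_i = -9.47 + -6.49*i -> [-9.47, -15.96, -22.45, -28.94, -35.43]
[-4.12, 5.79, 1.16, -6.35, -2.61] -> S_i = Random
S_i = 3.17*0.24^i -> [3.17, 0.76, 0.18, 0.04, 0.01]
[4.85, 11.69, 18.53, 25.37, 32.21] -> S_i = 4.85 + 6.84*i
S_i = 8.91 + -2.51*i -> [8.91, 6.4, 3.89, 1.38, -1.13]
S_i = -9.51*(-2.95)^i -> [-9.51, 28.05, -82.76, 244.14, -720.23]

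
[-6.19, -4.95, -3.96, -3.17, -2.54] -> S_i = -6.19*0.80^i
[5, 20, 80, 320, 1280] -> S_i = 5*4^i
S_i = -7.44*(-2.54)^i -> [-7.44, 18.9, -48.0, 121.92, -309.68]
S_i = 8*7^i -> [8, 56, 392, 2744, 19208]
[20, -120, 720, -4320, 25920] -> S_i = 20*-6^i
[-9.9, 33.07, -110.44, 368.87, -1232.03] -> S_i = -9.90*(-3.34)^i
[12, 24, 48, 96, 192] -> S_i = 12*2^i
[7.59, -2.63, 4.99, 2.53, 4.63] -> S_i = Random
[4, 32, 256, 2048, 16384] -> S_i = 4*8^i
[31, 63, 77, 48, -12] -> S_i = Random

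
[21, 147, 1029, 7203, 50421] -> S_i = 21*7^i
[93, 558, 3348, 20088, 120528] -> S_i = 93*6^i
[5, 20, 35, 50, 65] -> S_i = 5 + 15*i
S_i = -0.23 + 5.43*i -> [-0.23, 5.2, 10.63, 16.06, 21.49]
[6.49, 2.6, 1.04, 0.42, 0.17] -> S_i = 6.49*0.40^i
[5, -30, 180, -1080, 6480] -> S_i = 5*-6^i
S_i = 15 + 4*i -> [15, 19, 23, 27, 31]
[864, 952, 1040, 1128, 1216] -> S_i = 864 + 88*i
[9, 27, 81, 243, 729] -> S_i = 9*3^i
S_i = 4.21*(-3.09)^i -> [4.21, -13.01, 40.2, -124.21, 383.81]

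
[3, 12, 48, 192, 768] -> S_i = 3*4^i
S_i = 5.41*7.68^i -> [5.41, 41.55, 319.09, 2450.65, 18820.98]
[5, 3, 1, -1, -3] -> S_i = 5 + -2*i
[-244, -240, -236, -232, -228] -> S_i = -244 + 4*i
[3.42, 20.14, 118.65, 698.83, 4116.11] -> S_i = 3.42*5.89^i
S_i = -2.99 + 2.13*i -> [-2.99, -0.86, 1.27, 3.4, 5.53]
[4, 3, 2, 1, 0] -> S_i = 4 + -1*i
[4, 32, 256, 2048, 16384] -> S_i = 4*8^i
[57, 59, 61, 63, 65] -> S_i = 57 + 2*i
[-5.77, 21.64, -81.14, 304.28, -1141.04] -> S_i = -5.77*(-3.75)^i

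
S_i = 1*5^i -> [1, 5, 25, 125, 625]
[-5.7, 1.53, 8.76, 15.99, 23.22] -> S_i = -5.70 + 7.23*i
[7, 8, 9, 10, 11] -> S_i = 7 + 1*i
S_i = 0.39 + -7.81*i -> [0.39, -7.42, -15.23, -23.04, -30.85]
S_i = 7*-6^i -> [7, -42, 252, -1512, 9072]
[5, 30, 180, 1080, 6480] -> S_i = 5*6^i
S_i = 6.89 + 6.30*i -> [6.89, 13.19, 19.49, 25.79, 32.09]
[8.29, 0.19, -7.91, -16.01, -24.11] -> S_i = 8.29 + -8.10*i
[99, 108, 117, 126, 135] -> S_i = 99 + 9*i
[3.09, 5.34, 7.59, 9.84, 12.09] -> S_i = 3.09 + 2.25*i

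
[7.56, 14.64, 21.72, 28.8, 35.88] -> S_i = 7.56 + 7.08*i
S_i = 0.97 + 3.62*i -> [0.97, 4.59, 8.21, 11.83, 15.45]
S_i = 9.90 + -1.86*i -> [9.9, 8.04, 6.18, 4.32, 2.46]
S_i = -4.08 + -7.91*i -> [-4.08, -11.99, -19.9, -27.81, -35.72]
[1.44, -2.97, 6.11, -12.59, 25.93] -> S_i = 1.44*(-2.06)^i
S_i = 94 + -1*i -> [94, 93, 92, 91, 90]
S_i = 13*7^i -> [13, 91, 637, 4459, 31213]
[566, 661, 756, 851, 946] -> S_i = 566 + 95*i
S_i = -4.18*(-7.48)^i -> [-4.18, 31.27, -233.87, 1749.37, -13085.27]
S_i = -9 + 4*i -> [-9, -5, -1, 3, 7]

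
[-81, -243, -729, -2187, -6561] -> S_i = -81*3^i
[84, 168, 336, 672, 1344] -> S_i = 84*2^i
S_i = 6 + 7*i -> [6, 13, 20, 27, 34]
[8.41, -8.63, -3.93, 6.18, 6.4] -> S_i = Random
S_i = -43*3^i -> [-43, -129, -387, -1161, -3483]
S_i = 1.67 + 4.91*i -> [1.67, 6.58, 11.49, 16.4, 21.31]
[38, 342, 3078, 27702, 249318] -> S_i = 38*9^i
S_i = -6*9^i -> [-6, -54, -486, -4374, -39366]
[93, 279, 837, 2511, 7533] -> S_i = 93*3^i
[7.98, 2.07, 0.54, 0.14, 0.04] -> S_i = 7.98*0.26^i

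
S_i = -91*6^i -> [-91, -546, -3276, -19656, -117936]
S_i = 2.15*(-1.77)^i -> [2.15, -3.81, 6.74, -11.92, 21.1]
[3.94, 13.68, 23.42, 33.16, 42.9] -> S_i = 3.94 + 9.74*i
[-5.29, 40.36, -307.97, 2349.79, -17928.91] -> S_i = -5.29*(-7.63)^i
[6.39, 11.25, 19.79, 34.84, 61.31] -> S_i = 6.39*1.76^i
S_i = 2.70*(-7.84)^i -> [2.7, -21.17, 165.96, -1301.1, 10200.65]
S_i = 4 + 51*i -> [4, 55, 106, 157, 208]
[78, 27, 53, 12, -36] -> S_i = Random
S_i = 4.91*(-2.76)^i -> [4.91, -13.55, 37.4, -103.23, 284.92]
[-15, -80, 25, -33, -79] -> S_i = Random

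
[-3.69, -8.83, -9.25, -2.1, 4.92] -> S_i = Random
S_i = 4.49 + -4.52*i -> [4.49, -0.03, -4.55, -9.07, -13.59]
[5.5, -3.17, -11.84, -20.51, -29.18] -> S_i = 5.50 + -8.67*i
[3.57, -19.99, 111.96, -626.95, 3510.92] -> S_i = 3.57*(-5.60)^i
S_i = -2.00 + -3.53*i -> [-2.0, -5.53, -9.06, -12.59, -16.12]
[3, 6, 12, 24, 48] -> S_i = 3*2^i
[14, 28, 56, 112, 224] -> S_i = 14*2^i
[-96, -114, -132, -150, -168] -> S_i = -96 + -18*i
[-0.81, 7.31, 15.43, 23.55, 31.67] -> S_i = -0.81 + 8.12*i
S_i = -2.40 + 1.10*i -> [-2.4, -1.3, -0.2, 0.9, 2.0]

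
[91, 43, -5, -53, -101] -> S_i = 91 + -48*i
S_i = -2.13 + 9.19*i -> [-2.13, 7.06, 16.25, 25.44, 34.63]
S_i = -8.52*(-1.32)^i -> [-8.52, 11.25, -14.85, 19.6, -25.87]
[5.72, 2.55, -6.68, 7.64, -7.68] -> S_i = Random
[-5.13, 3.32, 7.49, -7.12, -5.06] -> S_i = Random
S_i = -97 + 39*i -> [-97, -58, -19, 20, 59]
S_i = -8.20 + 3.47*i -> [-8.2, -4.73, -1.26, 2.21, 5.68]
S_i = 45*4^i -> [45, 180, 720, 2880, 11520]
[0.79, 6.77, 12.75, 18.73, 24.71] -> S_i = 0.79 + 5.98*i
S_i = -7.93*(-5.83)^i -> [-7.93, 46.23, -269.53, 1571.37, -9161.1]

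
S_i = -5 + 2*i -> [-5, -3, -1, 1, 3]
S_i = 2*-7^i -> [2, -14, 98, -686, 4802]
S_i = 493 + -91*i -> [493, 402, 311, 220, 129]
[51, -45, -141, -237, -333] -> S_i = 51 + -96*i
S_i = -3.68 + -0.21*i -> [-3.68, -3.89, -4.1, -4.31, -4.52]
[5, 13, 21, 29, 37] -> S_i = 5 + 8*i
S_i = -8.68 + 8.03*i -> [-8.68, -0.65, 7.38, 15.41, 23.44]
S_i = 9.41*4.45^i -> [9.41, 41.87, 186.34, 829.22, 3690.03]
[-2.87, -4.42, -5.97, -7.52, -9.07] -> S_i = -2.87 + -1.55*i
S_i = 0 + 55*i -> [0, 55, 110, 165, 220]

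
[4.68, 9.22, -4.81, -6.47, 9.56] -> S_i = Random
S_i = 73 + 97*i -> [73, 170, 267, 364, 461]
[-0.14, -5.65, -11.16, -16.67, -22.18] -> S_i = -0.14 + -5.51*i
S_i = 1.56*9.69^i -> [1.56, 15.12, 146.48, 1419.37, 13753.71]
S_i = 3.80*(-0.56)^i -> [3.8, -2.13, 1.19, -0.67, 0.37]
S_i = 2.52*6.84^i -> [2.52, 17.24, 117.9, 806.43, 5516.01]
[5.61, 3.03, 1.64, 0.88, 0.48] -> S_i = 5.61*0.54^i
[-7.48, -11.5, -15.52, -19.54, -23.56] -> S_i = -7.48 + -4.02*i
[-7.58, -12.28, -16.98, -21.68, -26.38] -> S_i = -7.58 + -4.70*i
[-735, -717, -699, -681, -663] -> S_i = -735 + 18*i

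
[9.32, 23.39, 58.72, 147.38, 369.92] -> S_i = 9.32*2.51^i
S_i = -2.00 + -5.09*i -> [-2.0, -7.09, -12.18, -17.27, -22.36]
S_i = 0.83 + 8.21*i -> [0.83, 9.04, 17.25, 25.46, 33.67]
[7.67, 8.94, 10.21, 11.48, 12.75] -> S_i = 7.67 + 1.27*i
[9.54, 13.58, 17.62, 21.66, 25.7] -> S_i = 9.54 + 4.04*i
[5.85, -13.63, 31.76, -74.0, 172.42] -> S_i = 5.85*(-2.33)^i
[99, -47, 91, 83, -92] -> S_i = Random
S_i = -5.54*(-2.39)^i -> [-5.54, 13.24, -31.65, 75.63, -180.76]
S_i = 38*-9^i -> [38, -342, 3078, -27702, 249318]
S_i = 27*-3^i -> [27, -81, 243, -729, 2187]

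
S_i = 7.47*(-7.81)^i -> [7.47, -58.34, 455.64, -3558.56, 27792.32]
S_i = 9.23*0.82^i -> [9.23, 7.57, 6.21, 5.09, 4.17]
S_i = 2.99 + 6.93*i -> [2.99, 9.92, 16.85, 23.78, 30.71]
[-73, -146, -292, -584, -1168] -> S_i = -73*2^i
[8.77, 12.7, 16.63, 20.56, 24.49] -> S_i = 8.77 + 3.93*i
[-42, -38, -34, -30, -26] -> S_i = -42 + 4*i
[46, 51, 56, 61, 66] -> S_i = 46 + 5*i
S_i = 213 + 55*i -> [213, 268, 323, 378, 433]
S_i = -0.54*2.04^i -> [-0.54, -1.1, -2.25, -4.58, -9.35]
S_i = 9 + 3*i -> [9, 12, 15, 18, 21]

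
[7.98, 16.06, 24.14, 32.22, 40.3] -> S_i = 7.98 + 8.08*i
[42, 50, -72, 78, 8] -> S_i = Random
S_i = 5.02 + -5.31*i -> [5.02, -0.29, -5.6, -10.91, -16.22]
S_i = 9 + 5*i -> [9, 14, 19, 24, 29]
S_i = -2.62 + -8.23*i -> [-2.62, -10.85, -19.08, -27.31, -35.54]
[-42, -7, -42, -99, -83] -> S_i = Random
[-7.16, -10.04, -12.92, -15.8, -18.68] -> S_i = -7.16 + -2.88*i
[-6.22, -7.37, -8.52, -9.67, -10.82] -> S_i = -6.22 + -1.15*i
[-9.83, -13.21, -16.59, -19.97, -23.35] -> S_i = -9.83 + -3.38*i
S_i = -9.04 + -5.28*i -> [-9.04, -14.32, -19.6, -24.88, -30.16]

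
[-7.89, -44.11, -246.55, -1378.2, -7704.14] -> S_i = -7.89*5.59^i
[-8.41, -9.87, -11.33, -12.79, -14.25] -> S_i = -8.41 + -1.46*i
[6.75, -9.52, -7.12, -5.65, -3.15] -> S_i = Random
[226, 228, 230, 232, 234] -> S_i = 226 + 2*i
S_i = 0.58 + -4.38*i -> [0.58, -3.8, -8.18, -12.56, -16.94]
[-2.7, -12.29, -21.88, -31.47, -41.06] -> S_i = -2.70 + -9.59*i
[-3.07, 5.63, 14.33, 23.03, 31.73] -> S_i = -3.07 + 8.70*i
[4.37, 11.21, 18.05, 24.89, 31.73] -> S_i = 4.37 + 6.84*i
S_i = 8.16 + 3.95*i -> [8.16, 12.11, 16.06, 20.01, 23.96]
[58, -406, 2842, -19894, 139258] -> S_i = 58*-7^i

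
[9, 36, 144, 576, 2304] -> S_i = 9*4^i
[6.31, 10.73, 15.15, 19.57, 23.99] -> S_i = 6.31 + 4.42*i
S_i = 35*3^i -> [35, 105, 315, 945, 2835]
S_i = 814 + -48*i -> [814, 766, 718, 670, 622]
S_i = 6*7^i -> [6, 42, 294, 2058, 14406]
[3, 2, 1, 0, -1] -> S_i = 3 + -1*i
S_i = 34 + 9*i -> [34, 43, 52, 61, 70]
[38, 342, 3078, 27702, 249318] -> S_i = 38*9^i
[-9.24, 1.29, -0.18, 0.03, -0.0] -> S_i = -9.24*(-0.14)^i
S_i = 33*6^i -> [33, 198, 1188, 7128, 42768]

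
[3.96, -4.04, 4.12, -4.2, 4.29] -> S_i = 3.96*(-1.02)^i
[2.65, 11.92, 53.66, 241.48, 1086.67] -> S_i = 2.65*4.50^i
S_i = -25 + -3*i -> [-25, -28, -31, -34, -37]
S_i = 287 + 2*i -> [287, 289, 291, 293, 295]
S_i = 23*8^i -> [23, 184, 1472, 11776, 94208]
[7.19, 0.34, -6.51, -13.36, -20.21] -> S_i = 7.19 + -6.85*i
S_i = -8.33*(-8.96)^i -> [-8.33, 74.64, -668.75, 5991.96, -53687.98]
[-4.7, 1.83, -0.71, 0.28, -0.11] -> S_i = -4.70*(-0.39)^i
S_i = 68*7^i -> [68, 476, 3332, 23324, 163268]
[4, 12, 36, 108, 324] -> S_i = 4*3^i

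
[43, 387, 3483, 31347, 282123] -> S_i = 43*9^i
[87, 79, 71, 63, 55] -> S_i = 87 + -8*i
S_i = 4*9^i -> [4, 36, 324, 2916, 26244]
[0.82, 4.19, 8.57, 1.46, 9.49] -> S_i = Random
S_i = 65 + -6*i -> [65, 59, 53, 47, 41]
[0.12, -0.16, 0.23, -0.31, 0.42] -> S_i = 0.12*(-1.37)^i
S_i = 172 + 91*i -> [172, 263, 354, 445, 536]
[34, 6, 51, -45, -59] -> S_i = Random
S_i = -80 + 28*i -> [-80, -52, -24, 4, 32]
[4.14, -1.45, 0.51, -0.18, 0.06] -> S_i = 4.14*(-0.35)^i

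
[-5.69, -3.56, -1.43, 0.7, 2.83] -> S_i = -5.69 + 2.13*i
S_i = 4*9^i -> [4, 36, 324, 2916, 26244]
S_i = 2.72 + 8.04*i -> [2.72, 10.76, 18.8, 26.84, 34.88]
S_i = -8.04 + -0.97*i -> [-8.04, -9.01, -9.98, -10.95, -11.92]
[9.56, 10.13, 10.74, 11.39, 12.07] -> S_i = 9.56*1.06^i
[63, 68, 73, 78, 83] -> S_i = 63 + 5*i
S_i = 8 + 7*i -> [8, 15, 22, 29, 36]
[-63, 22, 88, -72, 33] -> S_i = Random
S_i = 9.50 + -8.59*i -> [9.5, 0.91, -7.68, -16.27, -24.86]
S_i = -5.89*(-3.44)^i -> [-5.89, 20.26, -69.7, 239.77, -824.8]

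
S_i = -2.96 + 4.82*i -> [-2.96, 1.86, 6.68, 11.5, 16.32]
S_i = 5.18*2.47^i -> [5.18, 12.79, 31.6, 78.06, 192.8]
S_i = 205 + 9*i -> [205, 214, 223, 232, 241]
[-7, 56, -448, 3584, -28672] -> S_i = -7*-8^i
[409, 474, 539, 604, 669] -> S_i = 409 + 65*i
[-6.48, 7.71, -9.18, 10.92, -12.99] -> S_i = -6.48*(-1.19)^i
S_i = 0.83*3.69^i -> [0.83, 3.06, 11.3, 41.7, 153.88]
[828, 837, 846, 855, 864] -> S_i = 828 + 9*i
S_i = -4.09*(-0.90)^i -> [-4.09, 3.68, -3.31, 2.98, -2.68]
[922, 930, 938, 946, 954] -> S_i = 922 + 8*i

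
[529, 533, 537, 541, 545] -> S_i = 529 + 4*i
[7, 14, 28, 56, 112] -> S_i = 7*2^i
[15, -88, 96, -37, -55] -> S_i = Random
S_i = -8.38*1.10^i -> [-8.38, -9.22, -10.14, -11.15, -12.27]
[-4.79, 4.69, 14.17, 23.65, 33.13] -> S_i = -4.79 + 9.48*i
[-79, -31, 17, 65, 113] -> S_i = -79 + 48*i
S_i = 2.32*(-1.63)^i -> [2.32, -3.78, 6.16, -10.05, 16.38]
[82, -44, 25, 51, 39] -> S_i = Random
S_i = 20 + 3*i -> [20, 23, 26, 29, 32]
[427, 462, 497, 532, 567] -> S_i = 427 + 35*i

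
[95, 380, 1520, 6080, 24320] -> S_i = 95*4^i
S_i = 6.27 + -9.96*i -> [6.27, -3.69, -13.65, -23.61, -33.57]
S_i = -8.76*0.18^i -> [-8.76, -1.58, -0.28, -0.05, -0.01]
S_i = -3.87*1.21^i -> [-3.87, -4.68, -5.67, -6.86, -8.3]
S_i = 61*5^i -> [61, 305, 1525, 7625, 38125]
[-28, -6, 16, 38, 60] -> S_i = -28 + 22*i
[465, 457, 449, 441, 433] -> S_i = 465 + -8*i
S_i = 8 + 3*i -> [8, 11, 14, 17, 20]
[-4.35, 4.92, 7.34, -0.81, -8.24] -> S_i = Random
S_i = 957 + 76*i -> [957, 1033, 1109, 1185, 1261]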